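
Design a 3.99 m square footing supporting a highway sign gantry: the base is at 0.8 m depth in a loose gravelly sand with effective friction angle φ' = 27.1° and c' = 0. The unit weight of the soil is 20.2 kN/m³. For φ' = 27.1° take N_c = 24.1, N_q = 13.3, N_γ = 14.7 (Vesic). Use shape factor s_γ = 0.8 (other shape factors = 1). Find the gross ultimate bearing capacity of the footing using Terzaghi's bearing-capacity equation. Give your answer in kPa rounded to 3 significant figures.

q = γ·D_f = 20.2 × 0.8 = 16.16 kPa.
q·N_q = 16.16 × 13.3 = 214.93 kPa
0.5·γ·B·N_γ·s_γ = 0.5 × 20.2 × 3.99 × 14.7 × 0.8 = 473.92 kPa
q_ult = 214.93 + 473.92 = 688.84 kPa.

q_ult ≈ 689 kPa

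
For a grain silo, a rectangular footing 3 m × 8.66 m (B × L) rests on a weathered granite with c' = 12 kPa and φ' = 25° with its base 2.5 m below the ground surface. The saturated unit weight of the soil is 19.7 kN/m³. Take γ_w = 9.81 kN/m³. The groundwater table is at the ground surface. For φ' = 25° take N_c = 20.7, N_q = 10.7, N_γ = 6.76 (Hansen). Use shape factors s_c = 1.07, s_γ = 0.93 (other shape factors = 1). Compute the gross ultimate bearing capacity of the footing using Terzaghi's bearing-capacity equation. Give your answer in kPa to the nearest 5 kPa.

Water table at ground surface, so effective unit weight γ' = 19.7 − 9.81 = 9.89 kN/m³ is used throughout; overburden q = 9.89 × 2.5 = 24.725 kPa; the same γ' applies in the ½γBN_γ term.
Cohesion term c·N_c·s_c = 12 × 20.7 × 1.07 = 265.79 kPa; surcharge term q·N_q = 24.725 × 10.7 = 264.56 kPa; self-weight term 0.5·γ·B·N_γ·s_γ = 0.5 × 9.89 × 3 × 6.76 × 0.93 = 93.265 kPa.
q_ult = 265.79 + 264.56 + 93.265 = 623.61 kPa.

q_ult ≈ 625 kPa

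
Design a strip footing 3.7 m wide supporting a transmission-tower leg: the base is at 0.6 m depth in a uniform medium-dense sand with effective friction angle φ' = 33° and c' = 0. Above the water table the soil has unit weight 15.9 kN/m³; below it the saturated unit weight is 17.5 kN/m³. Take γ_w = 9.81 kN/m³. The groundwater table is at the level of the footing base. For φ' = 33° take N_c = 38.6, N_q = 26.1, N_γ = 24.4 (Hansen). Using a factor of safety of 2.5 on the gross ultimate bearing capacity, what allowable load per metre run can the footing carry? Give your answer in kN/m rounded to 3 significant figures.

q = γ·D_f = 15.9 × 0.6 = 9.54 kPa.
For the ½γBN_γ term take γ' = 17.5 − 9.81 = 7.69 kN/m³ (soil below base is submerged).
q·N_q = 9.54 × 26.1 = 248.99 kPa
0.5·γ·B·N_γ = 0.5 × 7.69 × 3.7 × 24.4 = 347.13 kPa
q_ult = 248.99 + 347.13 = 596.12 kPa.
Gross allowable pressure q_all = 596.12 / 2.5 = 238.45 kPa.
Allowable wall load = q_all × B = 238.45 × 3.7 = 882.26 kN per metre run.

≈ 882 kN/m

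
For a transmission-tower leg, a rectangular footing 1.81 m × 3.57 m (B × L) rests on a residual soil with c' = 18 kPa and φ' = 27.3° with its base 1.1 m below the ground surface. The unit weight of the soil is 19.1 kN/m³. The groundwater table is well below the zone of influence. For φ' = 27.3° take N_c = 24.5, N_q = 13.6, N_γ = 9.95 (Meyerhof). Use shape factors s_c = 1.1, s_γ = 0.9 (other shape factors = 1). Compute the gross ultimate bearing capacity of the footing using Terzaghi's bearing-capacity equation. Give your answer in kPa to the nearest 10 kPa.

q = γ·D_f = 19.1 × 1.1 = 21.01 kPa.
c·N_c·s_c = 18 × 24.5 × 1.1 = 485.1 kPa
q·N_q = 21.01 × 13.6 = 285.74 kPa
0.5·γ·B·N_γ·s_γ = 0.5 × 19.1 × 1.81 × 9.95 × 0.9 = 154.79 kPa
q_ult = 485.1 + 285.74 + 154.79 = 925.63 kPa.

q_ult ≈ 930 kPa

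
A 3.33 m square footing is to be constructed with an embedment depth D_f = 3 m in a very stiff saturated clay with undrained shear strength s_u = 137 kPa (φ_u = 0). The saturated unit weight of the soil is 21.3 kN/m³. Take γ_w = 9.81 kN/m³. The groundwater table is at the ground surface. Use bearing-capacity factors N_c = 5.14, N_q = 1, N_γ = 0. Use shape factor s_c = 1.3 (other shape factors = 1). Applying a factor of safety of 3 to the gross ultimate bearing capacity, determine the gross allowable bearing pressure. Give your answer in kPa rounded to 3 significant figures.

q_all ≈ 317 kPa

With the water table at the surface the whole profile is submerged: γ' = 21.3 − 9.81 = 11.49 kN/m³, so q = γ'·D_f = 34.47 kPa.
q_ult = c·N_c·s_c + q·N_q
     = 137 × 5.14 × 1.3 + 34.47 × 1
     = 915.43 + 34.47 = 949.9 kPa.
q_all = q_ult / FS = 949.9 / 3 = 316.63 kPa.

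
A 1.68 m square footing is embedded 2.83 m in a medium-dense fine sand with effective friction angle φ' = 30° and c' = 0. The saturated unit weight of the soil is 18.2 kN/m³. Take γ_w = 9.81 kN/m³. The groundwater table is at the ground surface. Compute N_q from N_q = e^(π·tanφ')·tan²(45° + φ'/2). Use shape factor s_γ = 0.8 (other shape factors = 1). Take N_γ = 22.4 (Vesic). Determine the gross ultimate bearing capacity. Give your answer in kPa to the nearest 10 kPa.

tan30° = 0.5774, so N_q = e^(π×0.5774)·tan²(60°) = 6.134 × 3.0 = 18.4.
γ' = 18.2 − 9.81 = 8.39 kN/m³ (submerged throughout). q = 8.39 × 2.83 = 23.744 kPa; the same γ' applies in the ½γBN_γ term.
q·N_q = 23.744 × 18.401 = 436.91 kPa
0.5·γ·B·N_γ·s_γ = 0.5 × 8.39 × 1.68 × 22.4 × 0.8 = 126.29 kPa
q_ult = 436.91 + 126.29 = 563.2 kPa.

q_ult ≈ 560 kPa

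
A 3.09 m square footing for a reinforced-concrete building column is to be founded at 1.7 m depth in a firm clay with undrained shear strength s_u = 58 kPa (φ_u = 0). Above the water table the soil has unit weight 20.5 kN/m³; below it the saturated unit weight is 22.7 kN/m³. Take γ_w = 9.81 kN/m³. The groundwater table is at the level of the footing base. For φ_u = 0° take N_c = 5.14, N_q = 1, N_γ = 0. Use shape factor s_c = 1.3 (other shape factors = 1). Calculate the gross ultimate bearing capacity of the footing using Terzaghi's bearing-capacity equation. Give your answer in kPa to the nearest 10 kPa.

Effective surcharge at the founding depth q = γ·D_f = 20.5 × 1.7 = 34.85 kPa.
q_ult = c·N_c·s_c + q·N_q
     = 58 × 5.14 × 1.3 + 34.85 × 1
     = 387.56 + 34.85 = 422.41 kPa.

q_ult ≈ 420 kPa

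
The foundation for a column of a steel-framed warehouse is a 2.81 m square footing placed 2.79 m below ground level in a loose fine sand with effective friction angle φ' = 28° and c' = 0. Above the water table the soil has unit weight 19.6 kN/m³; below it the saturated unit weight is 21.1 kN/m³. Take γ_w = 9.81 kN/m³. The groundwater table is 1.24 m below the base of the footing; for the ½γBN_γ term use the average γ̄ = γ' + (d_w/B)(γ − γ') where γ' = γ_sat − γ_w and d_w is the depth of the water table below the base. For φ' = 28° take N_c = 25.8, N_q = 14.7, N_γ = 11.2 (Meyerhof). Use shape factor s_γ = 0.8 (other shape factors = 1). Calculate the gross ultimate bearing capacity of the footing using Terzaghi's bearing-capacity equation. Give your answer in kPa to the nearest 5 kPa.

q_ult ≈ 990 kPa

q = γ·D_f = 19.6 × 2.79 = 54.684 kPa.
γ' = 11.29 kN/m³; averaging over the depth B below the base, γ̄ = γ' + (d_w/B)(γ − γ') = 14.957 kN/m³.
q·N_q = 54.684 × 14.7 = 803.85 kPa
0.5·γ·B·N_γ·s_γ = 0.5 × 14.957 × 2.81 × 11.2 × 0.8 = 188.29 kPa
q_ult = 803.85 + 188.29 = 992.15 kPa.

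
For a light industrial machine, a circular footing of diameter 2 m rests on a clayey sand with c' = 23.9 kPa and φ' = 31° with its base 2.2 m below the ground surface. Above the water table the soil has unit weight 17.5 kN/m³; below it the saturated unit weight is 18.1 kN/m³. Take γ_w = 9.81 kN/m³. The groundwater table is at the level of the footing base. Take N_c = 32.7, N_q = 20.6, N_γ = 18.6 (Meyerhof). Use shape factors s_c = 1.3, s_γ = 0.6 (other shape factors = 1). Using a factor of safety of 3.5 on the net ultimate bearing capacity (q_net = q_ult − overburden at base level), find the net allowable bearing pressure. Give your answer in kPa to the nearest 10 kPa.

q = γ·D_f = 17.5 × 2.2 = 38.5 kPa.
For the ½γBN_γ term take γ' = 18.1 − 9.81 = 8.29 kN/m³ (soil below base is submerged).
c·N_c·s_c = 23.9 × 32.7 × 1.3 = 1016 kPa
q·N_q = 38.5 × 20.6 = 793.1 kPa
0.5·γ·B·N_γ·s_γ = 0.5 × 8.29 × 2 × 18.6 × 0.6 = 92.516 kPa
q_ult = 1016 + 793.1 + 92.516 = 1901.6 kPa.
q_net = 1901.6 − 38.5 = 1863.1 kPa.
q_all(net) = 1863.1 / 3.5 = 532.32 kPa.

q_all(net) ≈ 530 kPa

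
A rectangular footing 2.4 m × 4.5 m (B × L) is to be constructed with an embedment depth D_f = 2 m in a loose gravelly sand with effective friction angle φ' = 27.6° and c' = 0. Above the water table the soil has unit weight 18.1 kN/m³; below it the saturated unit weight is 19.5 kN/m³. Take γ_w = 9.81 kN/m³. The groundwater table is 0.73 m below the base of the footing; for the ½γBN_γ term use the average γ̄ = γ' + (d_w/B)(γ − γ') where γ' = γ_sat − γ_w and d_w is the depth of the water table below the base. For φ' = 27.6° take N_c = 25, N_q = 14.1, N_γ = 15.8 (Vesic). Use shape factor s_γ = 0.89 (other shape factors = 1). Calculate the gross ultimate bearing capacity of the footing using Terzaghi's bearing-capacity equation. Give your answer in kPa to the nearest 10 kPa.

q_ult ≈ 720 kPa

q = γ·D_f = 18.1 × 2 = 36.2 kPa.
γ' = 9.69 kN/m³; averaging over the depth B below the base, γ̄ = γ' + (d_w/B)(γ − γ') = 12.248 kN/m³.
q·N_q = 36.2 × 14.1 = 510.42 kPa
0.5·γ·B·N_γ·s_γ = 0.5 × 12.248 × 2.4 × 15.8 × 0.89 = 206.68 kPa
q_ult = 510.42 + 206.68 = 717.1 kPa.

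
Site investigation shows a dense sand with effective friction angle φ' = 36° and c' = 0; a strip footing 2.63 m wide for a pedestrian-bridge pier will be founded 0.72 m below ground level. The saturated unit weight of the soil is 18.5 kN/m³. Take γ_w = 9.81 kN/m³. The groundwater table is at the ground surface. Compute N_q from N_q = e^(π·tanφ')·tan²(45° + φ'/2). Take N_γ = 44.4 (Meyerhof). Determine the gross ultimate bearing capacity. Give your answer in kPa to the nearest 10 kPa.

tan36° = 0.7265, so N_q = e^(π×0.7265)·tan²(63°) = 9.801 × 3.852 = 37.75.
With the water table at the surface the whole profile is submerged: γ' = 18.5 − 9.81 = 8.69 kN/m³, so q = γ'·D_f = 6.2568 kPa; the same γ' applies in the ½γBN_γ term.
q_ult = q·N_q + 0.5·γ·B·N_γ
     = 6.2568 × 37.752 + 0.5 × 8.69 × 2.63 × 44.4
     = 236.21 + 507.37 = 743.58 kPa.

q_ult ≈ 740 kPa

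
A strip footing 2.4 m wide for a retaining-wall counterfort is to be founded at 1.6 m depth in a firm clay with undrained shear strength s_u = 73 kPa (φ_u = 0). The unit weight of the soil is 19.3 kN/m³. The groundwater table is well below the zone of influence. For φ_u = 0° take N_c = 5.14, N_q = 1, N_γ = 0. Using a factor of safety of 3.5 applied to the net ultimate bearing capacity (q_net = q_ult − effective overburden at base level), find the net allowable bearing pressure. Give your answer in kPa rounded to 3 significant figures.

q_all(net) ≈ 107 kPa

Effective surcharge at the founding depth q = γ·D_f = 19.3 × 1.6 = 30.88 kPa.
q_ult = c·N_c + q·N_q
     = 73 × 5.14 + 30.88 × 1
     = 375.22 + 30.88 = 406.1 kPa.
Net ultimate: q_net = 406.1 − 30.88 = 375.22 kPa.
q_all(net) = 375.22 / 3.5 = 107.21 kPa.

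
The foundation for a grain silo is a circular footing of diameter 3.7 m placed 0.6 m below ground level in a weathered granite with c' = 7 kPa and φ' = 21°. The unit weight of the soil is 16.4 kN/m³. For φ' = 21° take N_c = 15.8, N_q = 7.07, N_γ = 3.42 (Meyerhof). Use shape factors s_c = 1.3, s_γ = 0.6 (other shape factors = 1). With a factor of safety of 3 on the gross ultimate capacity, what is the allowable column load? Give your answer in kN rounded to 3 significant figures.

Effective surcharge at the founding depth q = γ·D_f = 16.4 × 0.6 = 9.84 kPa.
q_ult = c·N_c·s_c + q·N_q + 0.5·γ·B·N_γ·s_γ
     = 7 × 15.8 × 1.3 + 9.84 × 7.07 + 0.5 × 16.4 × 3.7 × 3.42 × 0.6
     = 143.78 + 69.569 + 62.258 = 275.61 kPa.
Gross allowable pressure q_all = 275.61 / 3 = 91.869 kPa.
Footing area = 10.7521 m², so allowable column load = 91.869 × 10.7521 = 987.78 kN.

P_all ≈ 988 kN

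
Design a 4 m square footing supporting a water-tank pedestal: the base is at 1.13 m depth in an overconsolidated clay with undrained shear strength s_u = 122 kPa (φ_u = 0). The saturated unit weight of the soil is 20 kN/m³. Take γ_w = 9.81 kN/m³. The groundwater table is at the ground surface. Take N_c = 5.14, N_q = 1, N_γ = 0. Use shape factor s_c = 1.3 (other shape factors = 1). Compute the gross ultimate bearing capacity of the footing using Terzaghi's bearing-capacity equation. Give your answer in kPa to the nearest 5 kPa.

q_ult ≈ 825 kPa

γ' = 20 − 9.81 = 10.19 kN/m³ (submerged throughout). q = 10.19 × 1.13 = 11.515 kPa.
c·N_c·s_c = 122 × 5.14 × 1.3 = 815.2 kPa
q·N_q = 11.515 × 1 = 11.515 kPa
q_ult = 815.2 + 11.515 = 826.72 kPa.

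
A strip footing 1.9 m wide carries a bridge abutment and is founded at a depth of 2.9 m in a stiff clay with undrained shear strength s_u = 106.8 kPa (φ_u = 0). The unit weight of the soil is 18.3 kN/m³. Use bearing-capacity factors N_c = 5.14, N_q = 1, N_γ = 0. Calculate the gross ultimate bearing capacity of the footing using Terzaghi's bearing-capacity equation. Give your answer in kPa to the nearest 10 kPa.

Overburden at base level: q = 18.3 × 2.9 = 53.07 kPa.
Cohesion term c·N_c = 106.8 × 5.14 = 548.95 kPa; surcharge term q·N_q = 53.07 × 1 = 53.07 kPa.
q_ult = 548.95 + 53.07 = 602.02 kPa.

q_ult ≈ 600 kPa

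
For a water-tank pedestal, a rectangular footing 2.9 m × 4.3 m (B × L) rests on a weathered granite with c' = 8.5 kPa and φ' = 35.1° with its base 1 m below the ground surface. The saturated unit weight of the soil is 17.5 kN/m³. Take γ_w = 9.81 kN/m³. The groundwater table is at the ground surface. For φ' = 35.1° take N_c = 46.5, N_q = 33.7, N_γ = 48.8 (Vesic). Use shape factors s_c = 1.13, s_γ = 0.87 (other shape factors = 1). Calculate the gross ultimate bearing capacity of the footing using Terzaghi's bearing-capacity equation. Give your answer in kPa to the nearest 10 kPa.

q_ult ≈ 1180 kPa

γ' = 17.5 − 9.81 = 7.69 kN/m³ (submerged throughout). q = 7.69 × 1 = 7.69 kPa; the same γ' applies in the ½γBN_γ term.
c·N_c·s_c = 8.5 × 46.5 × 1.13 = 446.63 kPa
q·N_q = 7.69 × 33.7 = 259.15 kPa
0.5·γ·B·N_γ·s_γ = 0.5 × 7.69 × 2.9 × 48.8 × 0.87 = 473.41 kPa
q_ult = 446.63 + 259.15 + 473.41 = 1179.2 kPa.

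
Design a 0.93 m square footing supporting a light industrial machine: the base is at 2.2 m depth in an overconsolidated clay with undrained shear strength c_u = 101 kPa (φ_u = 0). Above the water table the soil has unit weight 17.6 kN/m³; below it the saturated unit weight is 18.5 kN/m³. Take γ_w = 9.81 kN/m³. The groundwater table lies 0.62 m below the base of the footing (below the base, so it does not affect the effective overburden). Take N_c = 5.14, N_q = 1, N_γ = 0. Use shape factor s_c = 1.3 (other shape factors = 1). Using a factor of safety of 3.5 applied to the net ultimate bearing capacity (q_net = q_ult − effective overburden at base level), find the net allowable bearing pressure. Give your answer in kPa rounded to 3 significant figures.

q_all(net) ≈ 193 kPa

Effective surcharge at the founding depth q = γ·D_f = 17.6 × 2.2 = 38.72 kPa.
q_ult = c·N_c·s_c + q·N_q
     = 101 × 5.14 × 1.3 + 38.72 × 1
     = 674.88 + 38.72 = 713.6 kPa.
Net ultimate: q_net = 713.6 − 38.72 = 674.88 kPa.
q_all(net) = 674.88 / 3.5 = 192.82 kPa.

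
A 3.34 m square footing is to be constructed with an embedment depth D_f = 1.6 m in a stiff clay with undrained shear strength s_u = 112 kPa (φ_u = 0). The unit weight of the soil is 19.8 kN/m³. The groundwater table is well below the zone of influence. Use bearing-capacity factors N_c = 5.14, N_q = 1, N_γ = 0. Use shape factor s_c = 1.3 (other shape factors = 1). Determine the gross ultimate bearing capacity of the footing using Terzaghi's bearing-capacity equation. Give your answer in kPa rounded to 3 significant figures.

q_ult ≈ 780 kPa

q = γ·D_f = 19.8 × 1.6 = 31.68 kPa.
c·N_c·s_c = 112 × 5.14 × 1.3 = 748.38 kPa
q·N_q = 31.68 × 1 = 31.68 kPa
q_ult = 748.38 + 31.68 = 780.06 kPa.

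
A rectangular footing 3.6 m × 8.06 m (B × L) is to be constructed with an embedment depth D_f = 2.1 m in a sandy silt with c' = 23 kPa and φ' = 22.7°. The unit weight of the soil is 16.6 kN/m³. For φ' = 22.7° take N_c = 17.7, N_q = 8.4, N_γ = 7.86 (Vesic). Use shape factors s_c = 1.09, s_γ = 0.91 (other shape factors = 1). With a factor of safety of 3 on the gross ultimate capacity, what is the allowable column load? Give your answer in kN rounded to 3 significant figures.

Effective surcharge at the founding depth q = γ·D_f = 16.6 × 2.1 = 34.86 kPa.
q_ult = c·N_c·s_c + q·N_q + 0.5·γ·B·N_γ·s_γ
     = 23 × 17.7 × 1.09 + 34.86 × 8.4 + 0.5 × 16.6 × 3.6 × 7.86 × 0.91
     = 443.74 + 292.82 + 213.72 = 950.28 kPa.
Gross allowable pressure q_all = 950.28 / 3 = 316.76 kPa.
Footing area = 29.016 m², so allowable column load = 316.76 × 29.016 = 9191.1 kN.

P_all ≈ 9190 kN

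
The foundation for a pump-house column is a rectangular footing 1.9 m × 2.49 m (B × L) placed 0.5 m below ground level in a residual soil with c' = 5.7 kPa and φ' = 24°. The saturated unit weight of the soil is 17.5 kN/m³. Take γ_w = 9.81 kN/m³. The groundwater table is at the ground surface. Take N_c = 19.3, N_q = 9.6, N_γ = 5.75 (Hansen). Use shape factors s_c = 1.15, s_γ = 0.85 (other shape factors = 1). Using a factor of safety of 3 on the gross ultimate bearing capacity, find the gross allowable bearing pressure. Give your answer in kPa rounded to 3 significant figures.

q_all ≈ 66.4 kPa

γ' = 17.5 − 9.81 = 7.69 kN/m³ (submerged throughout). q = 7.69 × 0.5 = 3.845 kPa; the same γ' applies in the ½γBN_γ term.
c·N_c·s_c = 5.7 × 19.3 × 1.15 = 126.51 kPa
q·N_q = 3.845 × 9.6 = 36.912 kPa
0.5·γ·B·N_γ·s_γ = 0.5 × 7.69 × 1.9 × 5.75 × 0.85 = 35.706 kPa
q_ult = 126.51 + 36.912 + 35.706 = 199.13 kPa.
q_all = 199.13 / 3 = 66.376 kPa.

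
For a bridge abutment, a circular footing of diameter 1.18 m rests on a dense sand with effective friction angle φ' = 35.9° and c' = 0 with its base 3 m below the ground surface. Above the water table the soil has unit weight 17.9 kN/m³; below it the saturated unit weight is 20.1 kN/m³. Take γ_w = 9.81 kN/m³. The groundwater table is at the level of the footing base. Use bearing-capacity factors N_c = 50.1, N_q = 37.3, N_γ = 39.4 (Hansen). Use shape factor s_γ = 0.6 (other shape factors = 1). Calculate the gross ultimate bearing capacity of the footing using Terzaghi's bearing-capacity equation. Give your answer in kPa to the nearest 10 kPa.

q = γ·D_f = 17.9 × 3 = 53.7 kPa.
For the ½γBN_γ term take γ' = 20.1 − 9.81 = 10.29 kN/m³ (soil below base is submerged).
q·N_q = 53.7 × 37.3 = 2003 kPa
0.5·γ·B·N_γ·s_γ = 0.5 × 10.29 × 1.18 × 39.4 × 0.6 = 143.52 kPa
q_ult = 2003 + 143.52 = 2146.5 kPa.

q_ult ≈ 2150 kPa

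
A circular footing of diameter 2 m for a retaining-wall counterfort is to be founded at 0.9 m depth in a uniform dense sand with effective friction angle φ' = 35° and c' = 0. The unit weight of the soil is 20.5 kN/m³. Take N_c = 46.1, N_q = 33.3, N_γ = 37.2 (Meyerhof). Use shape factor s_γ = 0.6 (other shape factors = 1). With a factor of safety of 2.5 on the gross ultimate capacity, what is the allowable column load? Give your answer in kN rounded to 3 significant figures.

Effective surcharge at the founding depth q = γ·D_f = 20.5 × 0.9 = 18.45 kPa.
q_ult = q·N_q + 0.5·γ·B·N_γ·s_γ
     = 18.45 × 33.3 + 0.5 × 20.5 × 2 × 37.2 × 0.6
     = 614.38 + 457.56 = 1071.9 kPa.
Gross allowable pressure q_all = 1071.9 / 2.5 = 428.78 kPa.
Footing area = 3.1416 m², so allowable column load = 428.78 × 3.1416 = 1347 kN.

P_all ≈ 1350 kN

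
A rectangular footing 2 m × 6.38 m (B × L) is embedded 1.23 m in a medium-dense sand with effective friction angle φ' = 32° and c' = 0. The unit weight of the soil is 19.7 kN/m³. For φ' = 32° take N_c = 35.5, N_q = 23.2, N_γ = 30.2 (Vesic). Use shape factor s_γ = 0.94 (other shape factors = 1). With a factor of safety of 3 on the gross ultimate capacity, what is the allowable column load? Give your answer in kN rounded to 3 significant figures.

P_all ≈ 4770 kN

Effective surcharge at the founding depth q = γ·D_f = 19.7 × 1.23 = 24.231 kPa.
q_ult = q·N_q + 0.5·γ·B·N_γ·s_γ
     = 24.231 × 23.2 + 0.5 × 19.7 × 2 × 30.2 × 0.94
     = 562.16 + 559.24 = 1121.4 kPa.
Gross allowable pressure q_all = 1121.4 / 3 = 373.8 kPa.
Footing area = 12.76 m², so allowable column load = 373.8 × 12.76 = 4769.7 kN.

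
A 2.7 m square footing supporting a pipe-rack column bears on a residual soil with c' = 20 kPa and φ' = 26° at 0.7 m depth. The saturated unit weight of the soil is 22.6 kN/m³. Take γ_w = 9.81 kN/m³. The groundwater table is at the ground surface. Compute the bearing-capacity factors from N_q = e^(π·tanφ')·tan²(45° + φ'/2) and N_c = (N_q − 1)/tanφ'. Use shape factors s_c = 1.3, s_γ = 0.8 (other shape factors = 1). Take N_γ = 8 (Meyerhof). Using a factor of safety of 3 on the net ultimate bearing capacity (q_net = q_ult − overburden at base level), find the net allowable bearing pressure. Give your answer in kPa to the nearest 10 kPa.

q_all(net) ≈ 260 kPa

N_q = e^(π·tan26°)·tan²(58°) = 11.85; N_c = (N_q − 1)/tanφ' = 22.25.
Water table at ground surface, so effective unit weight γ' = 22.6 − 9.81 = 12.79 kN/m³ is used throughout; overburden q = 12.79 × 0.7 = 8.953 kPa; the same γ' applies in the ½γBN_γ term.
Cohesion term c·N_c·s_c = 20 × 22.254 × 1.3 = 578.61 kPa; surcharge term q·N_q = 8.953 × 11.854 = 106.13 kPa; self-weight term 0.5·γ·B·N_γ·s_γ = 0.5 × 12.79 × 2.7 × 8 × 0.8 = 110.51 kPa.
q_ult = 578.61 + 106.13 + 110.51 = 795.25 kPa.
q_net = 795.25 − 8.953 = 786.3 kPa.
q_all(net) = 786.3 / 3 = 262.1 kPa.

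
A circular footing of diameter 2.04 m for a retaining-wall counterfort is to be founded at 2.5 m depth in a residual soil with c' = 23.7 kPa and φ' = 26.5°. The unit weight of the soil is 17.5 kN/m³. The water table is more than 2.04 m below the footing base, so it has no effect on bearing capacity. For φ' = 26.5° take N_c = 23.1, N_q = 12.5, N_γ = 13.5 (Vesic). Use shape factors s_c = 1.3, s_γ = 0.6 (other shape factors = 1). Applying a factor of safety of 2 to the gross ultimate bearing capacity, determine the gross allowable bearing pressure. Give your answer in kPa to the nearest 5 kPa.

q = γ·D_f = 17.5 × 2.5 = 43.75 kPa.
c·N_c·s_c = 23.7 × 23.1 × 1.3 = 711.71 kPa
q·N_q = 43.75 × 12.5 = 546.88 kPa
0.5·γ·B·N_γ·s_γ = 0.5 × 17.5 × 2.04 × 13.5 × 0.6 = 144.59 kPa
q_ult = 711.71 + 546.88 + 144.59 = 1403.2 kPa.
q_all = q_ult / FS = 1403.2 / 2 = 701.59 kPa.

q_all ≈ 700 kPa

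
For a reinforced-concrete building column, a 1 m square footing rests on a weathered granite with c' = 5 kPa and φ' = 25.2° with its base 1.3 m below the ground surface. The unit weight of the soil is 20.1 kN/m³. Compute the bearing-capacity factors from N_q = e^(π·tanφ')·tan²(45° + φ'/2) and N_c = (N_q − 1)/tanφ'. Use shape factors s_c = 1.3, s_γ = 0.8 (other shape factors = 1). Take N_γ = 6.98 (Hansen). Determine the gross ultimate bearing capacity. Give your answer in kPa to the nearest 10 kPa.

q_ult ≈ 480 kPa

tan25.2° = 0.4706, so N_q = e^(π×0.4706)·tan²(57.6°) = 4.386 × 2.483 = 10.89.
N_c = (10.89 − 1)/tan25.2° = 21.02.
Effective surcharge at the founding depth q = γ·D_f = 20.1 × 1.3 = 26.13 kPa.
q_ult = c·N_c·s_c + q·N_q + 0.5·γ·B·N_γ·s_γ
     = 5 × 21.016 × 1.3 + 26.13 × 10.889 + 0.5 × 20.1 × 1 × 6.98 × 0.8
     = 136.6 + 284.54 + 56.119 = 477.26 kPa.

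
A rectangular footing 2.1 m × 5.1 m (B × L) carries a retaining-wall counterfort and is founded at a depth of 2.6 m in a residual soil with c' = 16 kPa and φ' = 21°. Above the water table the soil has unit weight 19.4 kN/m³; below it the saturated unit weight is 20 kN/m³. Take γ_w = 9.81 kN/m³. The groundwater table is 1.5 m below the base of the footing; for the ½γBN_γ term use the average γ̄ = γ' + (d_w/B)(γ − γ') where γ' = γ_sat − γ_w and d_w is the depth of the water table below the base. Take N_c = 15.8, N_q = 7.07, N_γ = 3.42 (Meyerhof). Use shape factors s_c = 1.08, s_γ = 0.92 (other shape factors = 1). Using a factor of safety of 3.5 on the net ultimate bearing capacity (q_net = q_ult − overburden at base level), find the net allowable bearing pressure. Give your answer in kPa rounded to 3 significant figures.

Overburden at base level: q = 19.4 × 2.6 = 50.44 kPa.
The water table is 1.5 m below the base (< B = 2.1 m), so the ½γBN_γ term uses γ̄ = γ' + (d_w/B)(γ − γ') = 10.19 + (1.5/2.1)(19.4 − 10.19) = 16.769 kN/m³.
Cohesion term c·N_c·s_c = 16 × 15.8 × 1.08 = 273.02 kPa; surcharge term q·N_q = 50.44 × 7.07 = 356.61 kPa; self-weight term 0.5·γ·B·N_γ·s_γ = 0.5 × 16.769 × 2.1 × 3.42 × 0.92 = 55.399 kPa.
q_ult = 273.02 + 356.61 + 55.399 = 685.03 kPa.
q_net = 685.03 − 50.44 = 634.59 kPa.
q_all(net) = 634.59 / 3.5 = 181.31 kPa.

q_all(net) ≈ 181 kPa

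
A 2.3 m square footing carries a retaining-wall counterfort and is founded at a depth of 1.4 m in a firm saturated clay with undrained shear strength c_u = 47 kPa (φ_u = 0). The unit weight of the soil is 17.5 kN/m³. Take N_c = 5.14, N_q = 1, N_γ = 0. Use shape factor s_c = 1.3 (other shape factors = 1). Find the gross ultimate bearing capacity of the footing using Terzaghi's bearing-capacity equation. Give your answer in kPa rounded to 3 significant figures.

Effective surcharge at the founding depth q = γ·D_f = 17.5 × 1.4 = 24.5 kPa.
q_ult = c·N_c·s_c + q·N_q
     = 47 × 5.14 × 1.3 + 24.5 × 1
     = 314.05 + 24.5 = 338.55 kPa.

q_ult ≈ 339 kPa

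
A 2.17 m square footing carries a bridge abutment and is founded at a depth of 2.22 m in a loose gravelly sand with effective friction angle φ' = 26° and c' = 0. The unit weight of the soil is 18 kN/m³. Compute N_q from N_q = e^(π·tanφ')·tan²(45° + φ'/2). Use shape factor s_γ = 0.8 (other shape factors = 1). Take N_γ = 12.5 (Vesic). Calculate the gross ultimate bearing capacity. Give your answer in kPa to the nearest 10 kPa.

tan26° = 0.4877, so N_q = e^(π×0.4877)·tan²(58°) = 4.629 × 2.561 = 11.85.
Effective surcharge at the founding depth q = γ·D_f = 18 × 2.22 = 39.96 kPa.
q_ult = q·N_q + 0.5·γ·B·N_γ·s_γ
     = 39.96 × 11.854 + 0.5 × 18 × 2.17 × 12.5 × 0.8
     = 473.69 + 195.3 = 668.99 kPa.

q_ult ≈ 670 kPa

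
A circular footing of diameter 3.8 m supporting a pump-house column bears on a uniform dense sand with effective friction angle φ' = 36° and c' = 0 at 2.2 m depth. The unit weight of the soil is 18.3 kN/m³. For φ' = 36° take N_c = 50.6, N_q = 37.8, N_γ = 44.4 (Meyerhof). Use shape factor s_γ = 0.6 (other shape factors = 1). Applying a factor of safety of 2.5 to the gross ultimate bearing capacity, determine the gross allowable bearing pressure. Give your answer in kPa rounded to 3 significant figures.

Overburden at base level: q = 18.3 × 2.2 = 40.26 kPa.
Surcharge term q·N_q = 40.26 × 37.8 = 1521.8 kPa; self-weight term 0.5·γ·B·N_γ·s_γ = 0.5 × 18.3 × 3.8 × 44.4 × 0.6 = 926.27 kPa.
q_ult = 1521.8 + 926.27 = 2448.1 kPa.
q_all = q_ult / FS = 2448.1 / 2.5 = 979.24 kPa.

q_all ≈ 979 kPa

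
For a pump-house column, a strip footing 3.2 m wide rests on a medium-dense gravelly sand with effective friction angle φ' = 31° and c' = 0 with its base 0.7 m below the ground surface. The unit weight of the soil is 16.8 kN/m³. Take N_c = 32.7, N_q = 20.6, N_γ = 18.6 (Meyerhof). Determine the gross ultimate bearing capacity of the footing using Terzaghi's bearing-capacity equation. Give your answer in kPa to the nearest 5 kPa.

q_ult ≈ 740 kPa

q = γ·D_f = 16.8 × 0.7 = 11.76 kPa.
q·N_q = 11.76 × 20.6 = 242.26 kPa
0.5·γ·B·N_γ = 0.5 × 16.8 × 3.2 × 18.6 = 499.97 kPa
q_ult = 242.26 + 499.97 = 742.22 kPa.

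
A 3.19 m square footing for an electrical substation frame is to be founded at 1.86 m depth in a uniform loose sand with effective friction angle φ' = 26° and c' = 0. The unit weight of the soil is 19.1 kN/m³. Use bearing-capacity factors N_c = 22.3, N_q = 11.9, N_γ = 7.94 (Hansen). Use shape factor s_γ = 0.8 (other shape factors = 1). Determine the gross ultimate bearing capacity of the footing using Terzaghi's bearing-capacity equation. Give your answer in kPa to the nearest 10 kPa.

q_ult ≈ 620 kPa

Overburden at base level: q = 19.1 × 1.86 = 35.526 kPa.
Surcharge term q·N_q = 35.526 × 11.9 = 422.76 kPa; self-weight term 0.5·γ·B·N_γ·s_γ = 0.5 × 19.1 × 3.19 × 7.94 × 0.8 = 193.51 kPa.
q_ult = 422.76 + 193.51 = 616.27 kPa.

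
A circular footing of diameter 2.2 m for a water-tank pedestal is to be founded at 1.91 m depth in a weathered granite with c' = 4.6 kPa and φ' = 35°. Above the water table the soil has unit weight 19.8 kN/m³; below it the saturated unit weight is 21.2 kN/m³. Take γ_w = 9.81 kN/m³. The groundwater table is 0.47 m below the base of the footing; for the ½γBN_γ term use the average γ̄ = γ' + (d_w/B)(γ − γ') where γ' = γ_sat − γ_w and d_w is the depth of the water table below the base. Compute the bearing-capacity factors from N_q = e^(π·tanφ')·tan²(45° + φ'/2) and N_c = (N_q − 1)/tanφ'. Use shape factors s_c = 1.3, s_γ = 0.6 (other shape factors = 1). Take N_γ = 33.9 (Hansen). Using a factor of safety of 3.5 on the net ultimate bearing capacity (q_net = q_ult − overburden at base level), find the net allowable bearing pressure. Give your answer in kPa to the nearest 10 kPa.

q_all(net) ≈ 510 kPa

N_q = e^(π·tan35°)·tan²(62.5°) = 33.3; N_c = (N_q − 1)/tanφ' = 46.12.
Overburden at base level: q = 19.8 × 1.91 = 37.818 kPa.
The water table is 0.47 m below the base (< B = 2.2 m), so the ½γBN_γ term uses γ̄ = γ' + (d_w/B)(γ − γ') = 11.39 + (0.47/2.2)(19.8 − 11.39) = 13.187 kN/m³.
Cohesion term c·N_c·s_c = 4.6 × 46.124 × 1.3 = 275.82 kPa; surcharge term q·N_q = 37.818 × 33.296 = 1259.2 kPa; self-weight term 0.5·γ·B·N_γ·s_γ = 0.5 × 13.187 × 2.2 × 33.9 × 0.6 = 295.04 kPa.
q_ult = 275.82 + 1259.2 + 295.04 = 1830 kPa.
q_net = 1830 − 37.818 = 1792.2 kPa.
q_all(net) = 1792.2 / 3.5 = 512.07 kPa.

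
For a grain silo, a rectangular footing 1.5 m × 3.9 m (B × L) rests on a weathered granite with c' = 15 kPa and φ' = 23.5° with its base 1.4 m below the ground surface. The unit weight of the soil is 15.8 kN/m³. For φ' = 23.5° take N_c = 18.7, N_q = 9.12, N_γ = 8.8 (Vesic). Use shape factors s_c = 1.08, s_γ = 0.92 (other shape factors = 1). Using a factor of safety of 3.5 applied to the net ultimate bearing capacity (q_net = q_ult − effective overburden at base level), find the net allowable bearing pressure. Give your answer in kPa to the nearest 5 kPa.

Overburden at base level: q = 15.8 × 1.4 = 22.12 kPa.
Cohesion term c·N_c·s_c = 15 × 18.7 × 1.08 = 302.94 kPa; surcharge term q·N_q = 22.12 × 9.12 = 201.73 kPa; self-weight term 0.5·γ·B·N_γ·s_γ = 0.5 × 15.8 × 1.5 × 8.8 × 0.92 = 95.938 kPa.
q_ult = 302.94 + 201.73 + 95.938 = 600.61 kPa.
Net ultimate: q_net = 600.61 − 22.12 = 578.49 kPa.
q_all(net) = 578.49 / 3.5 = 165.28 kPa.

q_all(net) ≈ 165 kPa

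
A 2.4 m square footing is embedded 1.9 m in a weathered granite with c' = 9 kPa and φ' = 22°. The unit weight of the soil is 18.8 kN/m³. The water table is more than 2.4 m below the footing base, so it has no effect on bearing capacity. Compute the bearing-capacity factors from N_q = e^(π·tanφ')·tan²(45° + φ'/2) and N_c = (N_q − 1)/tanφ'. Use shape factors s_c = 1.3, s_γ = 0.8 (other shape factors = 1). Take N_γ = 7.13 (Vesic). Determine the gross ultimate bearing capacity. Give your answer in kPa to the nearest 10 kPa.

tan22° = 0.404, so N_q = e^(π×0.404)·tan²(56°) = 3.558 × 2.198 = 7.82.
N_c = (7.82 − 1)/tan22° = 16.88.
Overburden at base level: q = 18.8 × 1.9 = 35.72 kPa.
Cohesion term c·N_c·s_c = 9 × 16.883 × 1.3 = 197.53 kPa; surcharge term q·N_q = 35.72 × 7.8211 = 279.37 kPa; self-weight term 0.5·γ·B·N_γ·s_γ = 0.5 × 18.8 × 2.4 × 7.13 × 0.8 = 128.68 kPa.
q_ult = 197.53 + 279.37 + 128.68 = 605.58 kPa.

q_ult ≈ 610 kPa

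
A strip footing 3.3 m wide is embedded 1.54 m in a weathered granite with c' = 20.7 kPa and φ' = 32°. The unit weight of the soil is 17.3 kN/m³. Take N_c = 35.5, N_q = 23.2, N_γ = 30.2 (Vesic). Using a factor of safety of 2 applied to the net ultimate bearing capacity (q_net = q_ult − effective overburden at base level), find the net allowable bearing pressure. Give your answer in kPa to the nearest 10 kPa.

q_all(net) ≈ 1090 kPa

q = γ·D_f = 17.3 × 1.54 = 26.642 kPa.
c·N_c = 20.7 × 35.5 = 734.85 kPa
q·N_q = 26.642 × 23.2 = 618.09 kPa
0.5·γ·B·N_γ = 0.5 × 17.3 × 3.3 × 30.2 = 862.06 kPa
q_ult = 734.85 + 618.09 + 862.06 = 2215 kPa.
Net ultimate: q_net = 2215 − 26.642 = 2188.4 kPa.
q_all(net) = 2188.4 / 2 = 1094.2 kPa.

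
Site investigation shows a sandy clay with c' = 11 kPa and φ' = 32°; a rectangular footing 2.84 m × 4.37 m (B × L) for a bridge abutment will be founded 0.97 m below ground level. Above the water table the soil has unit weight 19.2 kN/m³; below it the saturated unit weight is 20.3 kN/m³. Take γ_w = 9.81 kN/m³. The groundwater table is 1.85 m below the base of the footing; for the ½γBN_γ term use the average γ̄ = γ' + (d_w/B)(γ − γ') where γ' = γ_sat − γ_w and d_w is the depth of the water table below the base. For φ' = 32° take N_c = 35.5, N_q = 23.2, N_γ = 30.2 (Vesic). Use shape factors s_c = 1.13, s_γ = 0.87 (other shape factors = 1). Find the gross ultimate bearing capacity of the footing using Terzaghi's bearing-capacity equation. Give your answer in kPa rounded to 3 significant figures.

Effective surcharge at the founding depth q = γ·D_f = 19.2 × 0.97 = 18.624 kPa.
With d_w = 1.85 m < B, γ̄ = 10.49 + (1.85/2.84) × (19.2 − 10.49) = 16.164 kN/m³.
q_ult = c·N_c·s_c + q·N_q + 0.5·γ·B·N_γ·s_γ
     = 11 × 35.5 × 1.13 + 18.624 × 23.2 + 0.5 × 16.164 × 2.84 × 30.2 × 0.87
     = 441.26 + 432.08 + 603.06 = 1476.4 kPa.

q_ult ≈ 1480 kPa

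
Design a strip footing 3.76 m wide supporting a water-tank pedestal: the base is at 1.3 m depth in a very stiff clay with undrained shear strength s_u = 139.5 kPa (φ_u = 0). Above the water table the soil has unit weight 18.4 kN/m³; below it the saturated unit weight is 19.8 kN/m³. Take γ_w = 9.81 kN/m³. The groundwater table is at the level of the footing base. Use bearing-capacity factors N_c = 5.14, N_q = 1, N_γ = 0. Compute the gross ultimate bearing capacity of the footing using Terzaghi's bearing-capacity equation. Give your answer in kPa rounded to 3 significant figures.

Overburden at base level: q = 18.4 × 1.3 = 23.92 kPa.
Cohesion term c·N_c = 139.5 × 5.14 = 717.03 kPa; surcharge term q·N_q = 23.92 × 1 = 23.92 kPa.
q_ult = 717.03 + 23.92 = 740.95 kPa.

q_ult ≈ 741 kPa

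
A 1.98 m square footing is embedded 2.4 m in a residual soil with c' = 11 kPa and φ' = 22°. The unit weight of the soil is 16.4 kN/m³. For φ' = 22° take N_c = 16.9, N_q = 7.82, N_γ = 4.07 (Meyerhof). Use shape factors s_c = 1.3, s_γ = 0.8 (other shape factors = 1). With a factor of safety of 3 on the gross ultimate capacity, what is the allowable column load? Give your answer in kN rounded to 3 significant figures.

Overburden at base level: q = 16.4 × 2.4 = 39.36 kPa.
Cohesion term c·N_c·s_c = 11 × 16.9 × 1.3 = 241.67 kPa; surcharge term q·N_q = 39.36 × 7.82 = 307.8 kPa; self-weight term 0.5·γ·B·N_γ·s_γ = 0.5 × 16.4 × 1.98 × 4.07 × 0.8 = 52.864 kPa.
q_ult = 241.67 + 307.8 + 52.864 = 602.33 kPa.
Gross allowable pressure q_all = 602.33 / 3 = 200.78 kPa.
Footing area = 3.9204 m², so allowable column load = 200.78 × 3.9204 = 787.12 kN.

P_all ≈ 787 kN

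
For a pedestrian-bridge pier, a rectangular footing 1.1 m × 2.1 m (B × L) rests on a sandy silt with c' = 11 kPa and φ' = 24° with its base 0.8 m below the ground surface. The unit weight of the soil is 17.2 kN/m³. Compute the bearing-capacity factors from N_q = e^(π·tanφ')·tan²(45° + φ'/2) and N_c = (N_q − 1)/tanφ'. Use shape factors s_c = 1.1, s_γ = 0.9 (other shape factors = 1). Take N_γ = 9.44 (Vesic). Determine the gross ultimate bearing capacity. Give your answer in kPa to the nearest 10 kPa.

tan24° = 0.4452, so N_q = e^(π×0.4452)·tan²(57°) = 4.05 × 2.371 = 9.6.
N_c = (9.6 − 1)/tan24° = 19.32.
Effective surcharge at the founding depth q = γ·D_f = 17.2 × 0.8 = 13.76 kPa.
q_ult = c·N_c·s_c + q·N_q + 0.5·γ·B·N_γ·s_γ
     = 11 × 19.324 × 1.1 + 13.76 × 9.6034 + 0.5 × 17.2 × 1.1 × 9.44 × 0.9
     = 233.81 + 132.14 + 80.372 = 446.33 kPa.

q_ult ≈ 450 kPa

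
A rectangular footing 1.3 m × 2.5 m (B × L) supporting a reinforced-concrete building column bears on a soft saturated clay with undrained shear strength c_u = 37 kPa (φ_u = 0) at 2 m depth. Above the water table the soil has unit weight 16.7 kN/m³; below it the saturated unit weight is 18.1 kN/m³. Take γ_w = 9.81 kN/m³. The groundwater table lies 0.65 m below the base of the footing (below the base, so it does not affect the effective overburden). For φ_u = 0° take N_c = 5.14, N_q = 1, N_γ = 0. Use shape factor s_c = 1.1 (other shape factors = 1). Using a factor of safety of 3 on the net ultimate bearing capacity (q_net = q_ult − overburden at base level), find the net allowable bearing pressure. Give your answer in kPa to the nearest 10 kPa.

q_all(net) ≈ 70 kPa

Overburden at base level: q = 16.7 × 2 = 33.4 kPa.
Cohesion term c·N_c·s_c = 37 × 5.14 × 1.1 = 209.2 kPa; surcharge term q·N_q = 33.4 × 1 = 33.4 kPa.
q_ult = 209.2 + 33.4 = 242.6 kPa.
q_net = 242.6 − 33.4 = 209.2 kPa.
q_all(net) = 209.2 / 3 = 69.733 kPa.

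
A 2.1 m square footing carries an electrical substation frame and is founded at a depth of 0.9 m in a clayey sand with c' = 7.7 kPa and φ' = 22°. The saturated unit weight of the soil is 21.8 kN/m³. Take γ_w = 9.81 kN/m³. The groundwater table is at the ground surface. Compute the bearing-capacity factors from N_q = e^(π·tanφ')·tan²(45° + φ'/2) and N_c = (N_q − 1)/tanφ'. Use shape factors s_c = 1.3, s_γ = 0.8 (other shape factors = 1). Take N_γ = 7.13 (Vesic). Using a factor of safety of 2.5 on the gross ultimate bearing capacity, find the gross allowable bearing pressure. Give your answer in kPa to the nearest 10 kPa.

q_all ≈ 130 kPa

N_q = e^(π·tan22°)·tan²(56°) = 7.82; N_c = (N_q − 1)/tanφ' = 16.88.
Water table at ground surface, so effective unit weight γ' = 21.8 − 9.81 = 11.99 kN/m³ is used throughout; overburden q = 11.99 × 0.9 = 10.791 kPa; the same γ' applies in the ½γBN_γ term.
Cohesion term c·N_c·s_c = 7.7 × 16.883 × 1.3 = 169 kPa; surcharge term q·N_q = 10.791 × 7.8211 = 84.398 kPa; self-weight term 0.5·γ·B·N_γ·s_γ = 0.5 × 11.99 × 2.1 × 7.13 × 0.8 = 71.811 kPa.
q_ult = 169 + 84.398 + 71.811 = 325.21 kPa.
q_all = 325.21 / 2.5 = 130.08 kPa.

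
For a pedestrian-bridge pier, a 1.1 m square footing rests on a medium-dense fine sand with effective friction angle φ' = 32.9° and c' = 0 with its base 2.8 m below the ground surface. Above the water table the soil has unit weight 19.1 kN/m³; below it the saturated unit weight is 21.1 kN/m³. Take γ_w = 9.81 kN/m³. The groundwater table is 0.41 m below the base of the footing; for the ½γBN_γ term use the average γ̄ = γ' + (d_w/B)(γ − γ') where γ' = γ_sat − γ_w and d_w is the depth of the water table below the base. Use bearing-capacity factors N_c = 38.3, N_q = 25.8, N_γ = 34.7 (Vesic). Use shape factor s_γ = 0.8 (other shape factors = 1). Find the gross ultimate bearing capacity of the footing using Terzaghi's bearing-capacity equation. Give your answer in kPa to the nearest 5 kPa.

Effective surcharge at the founding depth q = γ·D_f = 19.1 × 2.8 = 53.48 kPa.
With d_w = 0.41 m < B, γ̄ = 11.29 + (0.41/1.1) × (19.1 − 11.29) = 14.201 kN/m³.
q_ult = q·N_q + 0.5·γ·B·N_γ·s_γ
     = 53.48 × 25.8 + 0.5 × 14.201 × 1.1 × 34.7 × 0.8
     = 1379.8 + 216.82 = 1596.6 kPa.

q_ult ≈ 1595 kPa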